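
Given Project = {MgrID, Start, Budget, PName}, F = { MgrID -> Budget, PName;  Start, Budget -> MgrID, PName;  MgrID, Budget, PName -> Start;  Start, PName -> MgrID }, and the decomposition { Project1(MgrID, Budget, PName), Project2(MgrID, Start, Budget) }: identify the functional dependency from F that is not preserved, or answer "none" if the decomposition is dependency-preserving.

Check Start, PName → MgrID: no single fragment contains all of {MgrID, Start, PName}, and the restricted closure of {Start, PName} across the fragments never reaches {MgrID}.
MgrID → Budget, PName is preserved.
Start, Budget → MgrID, PName is preserved.
MgrID, Budget, PName → Start is preserved.

Start, PName -> MgrID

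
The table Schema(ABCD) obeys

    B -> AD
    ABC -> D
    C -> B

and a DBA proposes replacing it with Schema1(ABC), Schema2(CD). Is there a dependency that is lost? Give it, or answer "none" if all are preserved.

B -> AD

Check B → AD: no single fragment contains all of {ABD}, and the restricted closure of {B} across the fragments never reaches {AD}.
ABC → D is preserved.
C → B is preserved.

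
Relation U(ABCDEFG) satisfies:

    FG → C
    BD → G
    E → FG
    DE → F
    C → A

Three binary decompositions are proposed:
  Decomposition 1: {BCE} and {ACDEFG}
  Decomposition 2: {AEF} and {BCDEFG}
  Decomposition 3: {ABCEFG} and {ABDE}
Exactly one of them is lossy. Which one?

Decomposition 1: common = {CE}, closure = {ACEFG} → lossy.
Decomposition 2: common = {EF}, closure = {ACEFG} → lossless.
Decomposition 3: common = {ABE}, closure = {ABCEFG} → lossless.

Decomposition 1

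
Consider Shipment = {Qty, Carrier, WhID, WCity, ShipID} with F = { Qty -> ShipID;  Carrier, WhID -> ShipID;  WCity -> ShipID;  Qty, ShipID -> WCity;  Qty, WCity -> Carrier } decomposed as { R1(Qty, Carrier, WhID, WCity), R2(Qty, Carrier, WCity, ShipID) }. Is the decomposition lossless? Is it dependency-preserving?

Lossless test: (Qty, Carrier, WCity)⁺ = {Qty, Carrier, WCity, ShipID}, which contains all of one fragment — lossless.
Dependency preservation: the restricted closure of {Carrier, WhID} across the fragments never reaches {ShipID}, so Carrier, WhID → ShipID cannot be enforced without a join — not preserved.

lossless but not dependency-preserving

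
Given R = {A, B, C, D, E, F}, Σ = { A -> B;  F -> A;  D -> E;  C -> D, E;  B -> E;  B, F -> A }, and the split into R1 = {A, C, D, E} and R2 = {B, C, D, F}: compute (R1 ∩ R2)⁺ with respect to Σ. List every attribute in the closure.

C, D, E

R1 ∩ R2 = {C, D}.
D → E applies, adding E
Closure: {C, D, E}.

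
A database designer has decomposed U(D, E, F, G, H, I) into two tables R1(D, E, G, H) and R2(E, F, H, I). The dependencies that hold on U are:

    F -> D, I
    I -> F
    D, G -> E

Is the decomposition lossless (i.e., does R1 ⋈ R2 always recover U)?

Common attributes: R1 ∩ R2 = {E, H}.
No dependency enlarges {E, H}, so (E, H)⁺ = {E, H}.
The closure contains neither all of R1 = {D, E, G, H} nor all of R2 = {E, F, H, I}, so the common attributes are not a superkey of either fragment. The join is lossy.

No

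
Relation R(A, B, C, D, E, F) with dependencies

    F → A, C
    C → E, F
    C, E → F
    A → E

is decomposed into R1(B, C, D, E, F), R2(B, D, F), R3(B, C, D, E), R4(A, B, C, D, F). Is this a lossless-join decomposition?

Yes

Chase test. Columns are A, B, C, D, E, F; row i has aⱼ where attribute j ∈ Ri, else bᵢⱼ.
Initial tableau (one row per fragment):
  row 1: b11 a2 a3 a4 a5 a6
  row 2: b21 a2 b23 a4 b25 a6
  row 3: b31 a2 a3 a4 a5 b36
  row 4: a1 a2 a3 a4 b45 a6
Rows 1 and 2 agree on F; apply F→A, C and equate their A, C entries.
Rows 1 and 4 agree on F; apply F→A, C and equate their A, C entries.
Rows 1 and 2 agree on C; apply C→E, F and equate their E, F entries.
Rows 1 and 3 agree on C; apply C→E, F and equate their E, F entries.
Rows 1 and 4 agree on C; apply C→E, F and equate their E, F entries.
Rows 1 and 3 agree on F; apply F→A, C and equate their A, C entries.
Row 1 is now all distinguished symbols — the join is lossless.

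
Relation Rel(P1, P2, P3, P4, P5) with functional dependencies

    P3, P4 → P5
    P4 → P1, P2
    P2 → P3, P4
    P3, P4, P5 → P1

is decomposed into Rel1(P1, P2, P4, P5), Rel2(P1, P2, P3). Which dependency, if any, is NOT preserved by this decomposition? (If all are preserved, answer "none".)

none

P3, P4 → P5: restricted closure across fragments reaches P5.
P4 → P1, P2 lies within Rel1.
P2 → P3, P4: restricted closure across fragments reaches P3, P4.
P3, P4, P5 → P1: restricted closure across fragments reaches P1.
Every dependency is enforceable on the fragments, so the decomposition is dependency-preserving.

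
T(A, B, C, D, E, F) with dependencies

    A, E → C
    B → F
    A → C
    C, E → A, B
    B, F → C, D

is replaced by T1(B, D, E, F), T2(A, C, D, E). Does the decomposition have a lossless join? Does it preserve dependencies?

Lossless test: (D, E)⁺ = {D, E}, which is a superkey of neither fragment — lossy.
Dependency preservation: the restricted closure of {C, E} across the fragments never reaches {A, B}, so C, E → A, B cannot be enforced without a join — not preserved.

lossy and not dependency-preserving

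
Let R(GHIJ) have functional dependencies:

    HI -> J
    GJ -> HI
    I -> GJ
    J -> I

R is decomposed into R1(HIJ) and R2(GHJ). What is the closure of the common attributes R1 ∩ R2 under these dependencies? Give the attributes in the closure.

GHIJ

R1 ∩ R2 = {HJ}.
J → I applies, adding I
I → GJ applies, adding G
Closure: {GHIJ}.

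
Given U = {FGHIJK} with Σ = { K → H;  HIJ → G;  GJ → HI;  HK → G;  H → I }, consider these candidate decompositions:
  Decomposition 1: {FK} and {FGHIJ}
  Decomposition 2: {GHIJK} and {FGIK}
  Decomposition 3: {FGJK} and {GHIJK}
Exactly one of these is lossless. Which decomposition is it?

Decomposition 1: common = {F}, closure = {F} → lossy.
Decomposition 2: common = {GIK}, closure = {GHIK} → lossy.
Decomposition 3: common = {GJK}, closure = {GHIJK} → lossless.

Decomposition 3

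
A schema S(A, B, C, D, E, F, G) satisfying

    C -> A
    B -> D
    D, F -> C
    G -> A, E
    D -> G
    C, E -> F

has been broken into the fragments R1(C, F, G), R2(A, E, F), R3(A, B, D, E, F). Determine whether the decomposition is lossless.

No

Chase test. Columns are A, B, C, D, E, F, G; row i has aⱼ where attribute j ∈ Ri, else bᵢⱼ.
Initial tableau (one row per fragment):
  row 1: b11 b12 a3 b14 b15 a6 a7
  row 2: a1 b22 b23 b24 a5 a6 b27
  row 3: a1 a2 b33 a4 a5 a6 b37
No row becomes fully distinguished — the join is lossy.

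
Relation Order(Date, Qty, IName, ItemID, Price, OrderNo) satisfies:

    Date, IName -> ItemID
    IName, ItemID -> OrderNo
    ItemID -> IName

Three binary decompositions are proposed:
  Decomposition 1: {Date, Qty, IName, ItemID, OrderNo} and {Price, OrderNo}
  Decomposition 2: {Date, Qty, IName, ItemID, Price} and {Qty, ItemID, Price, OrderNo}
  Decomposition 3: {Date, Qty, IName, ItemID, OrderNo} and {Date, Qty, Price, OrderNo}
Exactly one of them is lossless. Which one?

Decomposition 1: common = {OrderNo}, closure = {OrderNo} → lossy.
Decomposition 2: common = {Qty, ItemID, Price}, closure = {Qty, IName, ItemID, Price, OrderNo} → lossless.
Decomposition 3: common = {Date, Qty, OrderNo}, closure = {Date, Qty, OrderNo} → lossy.

Decomposition 2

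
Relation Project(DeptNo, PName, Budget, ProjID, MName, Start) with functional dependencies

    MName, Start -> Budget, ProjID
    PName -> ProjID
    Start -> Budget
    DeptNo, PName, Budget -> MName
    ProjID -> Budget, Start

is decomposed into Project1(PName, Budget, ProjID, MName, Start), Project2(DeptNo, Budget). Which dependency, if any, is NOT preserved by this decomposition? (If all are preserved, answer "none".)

Check DeptNo, PName, Budget → MName: no single fragment contains all of {DeptNo, PName, Budget, MName}, and the restricted closure of {DeptNo, PName, Budget} across the fragments never reaches {MName}.
MName, Start → Budget, ProjID is preserved.
PName → ProjID is preserved.
Start → Budget is preserved.
ProjID → Budget, Start is preserved.

DeptNo, PName, Budget -> MName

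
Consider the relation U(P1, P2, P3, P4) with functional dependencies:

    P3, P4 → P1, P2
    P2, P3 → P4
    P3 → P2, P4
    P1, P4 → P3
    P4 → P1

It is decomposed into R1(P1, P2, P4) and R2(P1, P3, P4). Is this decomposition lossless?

Common attributes: R1 ∩ R2 = {P1, P4}.
Closure of {P1, P4}: P1, P4 → P3 applies, adding P3; P3, P4 → P1, P2 applies, adding P2. So (P1, P4)⁺ = {P1, P2, P3, P4}.
This closure contains every attribute of R1, so R1 ∩ R2 → R1. The join is lossless.

Yes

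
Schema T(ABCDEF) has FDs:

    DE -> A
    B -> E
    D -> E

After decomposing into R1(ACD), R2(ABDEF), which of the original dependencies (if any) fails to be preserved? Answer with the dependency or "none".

DE → A lies within R2.
B → E lies within R2.
D → E lies within R2.
Every dependency is enforceable on the fragments, so the decomposition is dependency-preserving.

none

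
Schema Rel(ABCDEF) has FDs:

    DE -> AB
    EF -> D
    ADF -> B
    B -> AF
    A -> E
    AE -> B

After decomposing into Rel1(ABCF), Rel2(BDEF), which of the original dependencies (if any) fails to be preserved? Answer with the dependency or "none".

none

DE → AB: restricted closure across fragments reaches AB.
EF → D lies within Rel2.
ADF → B: restricted closure across fragments reaches B.
B → AF lies within Rel1.
A → E: restricted closure across fragments reaches E.
AE → B: restricted closure across fragments reaches B.
Every dependency is enforceable on the fragments, so the decomposition is dependency-preserving.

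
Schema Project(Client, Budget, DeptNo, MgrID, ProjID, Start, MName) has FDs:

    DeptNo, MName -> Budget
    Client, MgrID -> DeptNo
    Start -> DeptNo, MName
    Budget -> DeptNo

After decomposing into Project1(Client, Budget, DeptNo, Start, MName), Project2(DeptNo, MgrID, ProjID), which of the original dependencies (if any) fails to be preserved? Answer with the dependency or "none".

Check Client, MgrID → DeptNo: no single fragment contains all of {Client, DeptNo, MgrID}, and the restricted closure of {Client, MgrID} across the fragments never reaches {DeptNo}.
DeptNo, MName → Budget is preserved.
Start → DeptNo, MName is preserved.
Budget → DeptNo is preserved.

Client, MgrID -> DeptNo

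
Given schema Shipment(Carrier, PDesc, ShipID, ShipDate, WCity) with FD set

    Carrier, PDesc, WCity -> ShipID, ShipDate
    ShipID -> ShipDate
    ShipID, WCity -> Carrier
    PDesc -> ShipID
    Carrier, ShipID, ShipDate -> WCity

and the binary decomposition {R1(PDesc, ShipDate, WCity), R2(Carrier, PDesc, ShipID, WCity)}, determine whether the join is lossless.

Yes

Common attributes: R1 ∩ R2 = {PDesc, WCity}.
Closure of {PDesc, WCity}: PDesc → ShipID applies, adding ShipID; ShipID → ShipDate applies, adding ShipDate; ShipID, WCity → Carrier applies, adding Carrier. So (PDesc, WCity)⁺ = {Carrier, PDesc, ShipID, ShipDate, WCity}.
This closure contains every attribute of R1, so R1 ∩ R2 → R1. The join is lossless.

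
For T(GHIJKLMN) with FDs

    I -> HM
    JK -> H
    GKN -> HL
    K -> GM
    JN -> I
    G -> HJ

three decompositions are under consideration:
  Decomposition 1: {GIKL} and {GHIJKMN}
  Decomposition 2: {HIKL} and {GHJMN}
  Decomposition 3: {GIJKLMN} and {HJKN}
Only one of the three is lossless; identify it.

Decomposition 1: common = {GIK}, closure = {GHIJKM} → lossy.
Decomposition 2: common = {H}, closure = {H} → lossy.
Decomposition 3: common = {JKN}, closure = {GHIJKLMN} → lossless.

Decomposition 3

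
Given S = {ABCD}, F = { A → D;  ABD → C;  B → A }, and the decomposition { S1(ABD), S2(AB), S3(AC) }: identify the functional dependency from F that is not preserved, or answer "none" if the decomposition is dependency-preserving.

Check ABD → C: no single fragment contains all of {ABCD}, and the restricted closure of {ABD} across the fragments never reaches {C}.
A → D is preserved.
B → A is preserved.

ABD → C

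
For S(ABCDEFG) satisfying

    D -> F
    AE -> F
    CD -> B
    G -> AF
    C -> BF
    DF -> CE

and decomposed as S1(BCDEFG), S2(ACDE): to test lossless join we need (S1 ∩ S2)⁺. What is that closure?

S1 ∩ S2 = {CDE}.
D → F applies, adding F
CD → B applies, adding B
Closure: {BCDEF}.

BCDEF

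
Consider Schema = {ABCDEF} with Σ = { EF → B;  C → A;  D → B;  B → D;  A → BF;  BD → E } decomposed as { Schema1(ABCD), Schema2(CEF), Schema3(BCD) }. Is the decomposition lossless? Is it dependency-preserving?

lossless but not dependency-preserving

Lossless test (chase): Rows 1 and 2 agree on C; apply C→A and equate their A entries. Rows 1 and 3 agree on C; apply C→A and equate their A entries. Rows 1 and 2 agree on A; apply A→BF and equate their BF entries. Rows 1 and 3 agree on A; apply A→BF and equate their BF entries. Rows 1 and 3 agree on BD; apply BD→E and equate their E entries. Rows 1 and 2 agree on B; apply B→D and equate their D entries. Rows 1 and 2 agree on BD; apply BD→E and equate their E entries. Row 1 is now all distinguished symbols — the join is lossless.
Dependency preservation: the restricted closure of {EF} across the fragments never reaches {B}, so EF → B cannot be enforced without a join — not preserved.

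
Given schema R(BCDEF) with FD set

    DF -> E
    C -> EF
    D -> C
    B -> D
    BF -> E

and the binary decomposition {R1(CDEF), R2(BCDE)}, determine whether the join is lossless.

Common attributes: R1 ∩ R2 = {CDE}.
Closure of {CDE}: C → EF applies, adding F. So (CDE)⁺ = {CDEF}.
This closure contains every attribute of R1, so R1 ∩ R2 → R1. The join is lossless.

Yes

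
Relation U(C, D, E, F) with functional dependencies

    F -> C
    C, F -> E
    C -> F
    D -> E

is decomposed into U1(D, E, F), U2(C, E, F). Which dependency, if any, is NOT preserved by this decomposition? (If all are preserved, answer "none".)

none

F → C lies within U2.
C, F → E lies within U2.
C → F lies within U2.
D → E lies within U1.
Every dependency is enforceable on the fragments, so the decomposition is dependency-preserving.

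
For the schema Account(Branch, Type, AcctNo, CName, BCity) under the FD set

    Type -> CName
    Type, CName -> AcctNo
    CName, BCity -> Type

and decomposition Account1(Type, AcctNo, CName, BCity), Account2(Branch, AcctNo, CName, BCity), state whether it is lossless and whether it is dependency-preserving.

lossless and dependency-preserving

Lossless test: (AcctNo, CName, BCity)⁺ = {Type, AcctNo, CName, BCity}, which contains all of one fragment — lossless.
Dependency preservation: every FD's attributes lie within a single fragment, so each can be enforced locally — preserved.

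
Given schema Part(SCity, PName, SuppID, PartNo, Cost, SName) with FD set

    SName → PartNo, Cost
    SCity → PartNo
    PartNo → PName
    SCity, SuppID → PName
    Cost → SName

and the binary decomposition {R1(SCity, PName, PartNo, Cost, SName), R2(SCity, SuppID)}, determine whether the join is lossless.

No

Common attributes: R1 ∩ R2 = {SCity}.
Closure of {SCity}: SCity → PartNo applies, adding PartNo; PartNo → PName applies, adding PName. So (SCity)⁺ = {SCity, PName, PartNo}.
The closure contains neither all of R1 = {SCity, PName, PartNo, Cost, SName} nor all of R2 = {SCity, SuppID}, so the common attributes are not a superkey of either fragment. The join is lossy.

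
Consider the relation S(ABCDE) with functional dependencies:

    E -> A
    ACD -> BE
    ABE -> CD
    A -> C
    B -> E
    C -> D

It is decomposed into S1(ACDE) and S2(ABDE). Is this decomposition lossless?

Common attributes: S1 ∩ S2 = {ADE}.
Closure of {ADE}: A → C applies, adding C; ACD → BE applies, adding B. So (ADE)⁺ = {ABCDE}.
This closure contains every attribute of S1, so S1 ∩ S2 → S1. The join is lossless.

Yes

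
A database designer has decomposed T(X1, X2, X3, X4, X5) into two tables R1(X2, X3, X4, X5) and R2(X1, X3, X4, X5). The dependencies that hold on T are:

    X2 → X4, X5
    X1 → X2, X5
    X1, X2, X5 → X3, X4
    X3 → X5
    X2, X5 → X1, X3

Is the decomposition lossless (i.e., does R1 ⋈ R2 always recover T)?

No

Common attributes: R1 ∩ R2 = {X3, X4, X5}.
No dependency enlarges {X3, X4, X5}, so (X3, X4, X5)⁺ = {X3, X4, X5}.
The closure contains neither all of R1 = {X2, X3, X4, X5} nor all of R2 = {X1, X3, X4, X5}, so the common attributes are not a superkey of either fragment. The join is lossy.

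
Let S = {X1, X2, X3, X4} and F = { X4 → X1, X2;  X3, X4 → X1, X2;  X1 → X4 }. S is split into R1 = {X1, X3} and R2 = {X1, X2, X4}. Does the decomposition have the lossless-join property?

Common attributes: R1 ∩ R2 = {X1}.
Closure of {X1}: X1 → X4 applies, adding X4; X4 → X1, X2 applies, adding X2. So (X1)⁺ = {X1, X2, X4}.
This closure contains every attribute of R2, so R1 ∩ R2 → R2. The join is lossless.

Yes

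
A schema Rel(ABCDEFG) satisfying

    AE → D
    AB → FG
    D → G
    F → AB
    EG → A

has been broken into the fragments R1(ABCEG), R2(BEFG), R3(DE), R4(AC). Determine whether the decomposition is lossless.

Chase test. Columns are ABCDEFG; row i has aⱼ where attribute j ∈ Ri, else bᵢⱼ.
Initial tableau (one row per fragment):
  row 1: a1 a2 a3 b14 a5 b16 a7
  row 2: b21 a2 b23 b24 a5 a6 a7
  row 3: b31 b32 b33 a4 a5 b36 b37
  row 4: a1 b42 a3 b44 b45 b46 b47
Rows 1 and 2 agree on EG; apply EG→A and equate their A entries.
Rows 1 and 2 agree on AE; apply AE→D and equate their D entries.
Rows 1 and 2 agree on AB; apply AB→FG and equate their FG entries.
No row becomes fully distinguished — the join is lossy.

No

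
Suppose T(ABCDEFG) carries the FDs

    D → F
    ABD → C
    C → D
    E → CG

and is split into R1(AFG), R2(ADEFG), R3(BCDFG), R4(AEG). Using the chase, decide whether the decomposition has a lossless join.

Chase test. Columns are ABCDEFG; row i has aⱼ where attribute j ∈ Ri, else bᵢⱼ.
Initial tableau (one row per fragment):
  row 1: a1 b12 b13 b14 b15 a6 a7
  row 2: a1 b22 b23 a4 a5 a6 a7
  row 3: b31 a2 a3 a4 b35 a6 a7
  row 4: a1 b42 b43 b44 a5 b46 a7
Rows 2 and 4 agree on E; apply E→CG and equate their CG entries.
Rows 2 and 4 agree on C; apply C→D and equate their D entries.
Rows 2 and 4 agree on D; apply D→F and equate their F entries.
No row becomes fully distinguished — the join is lossy.

No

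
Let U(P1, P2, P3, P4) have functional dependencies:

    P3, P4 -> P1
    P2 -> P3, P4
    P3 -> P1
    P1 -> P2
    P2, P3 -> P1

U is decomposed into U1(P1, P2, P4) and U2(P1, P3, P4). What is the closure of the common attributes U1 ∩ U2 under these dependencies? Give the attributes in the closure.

P1, P2, P3, P4

U1 ∩ U2 = {P1, P4}.
P1 → P2 applies, adding P2
P2 → P3, P4 applies, adding P3
Closure: {P1, P2, P3, P4}.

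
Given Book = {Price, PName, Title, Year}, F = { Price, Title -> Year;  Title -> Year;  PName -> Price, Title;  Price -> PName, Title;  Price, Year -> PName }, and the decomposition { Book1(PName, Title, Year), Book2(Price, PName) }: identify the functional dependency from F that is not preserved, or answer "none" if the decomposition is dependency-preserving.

none

Price, Title → Year: restricted closure across fragments reaches Year.
Title → Year lies within Book1.
PName → Price, Title: restricted closure across fragments reaches Price, Title.
Price → PName, Title: restricted closure across fragments reaches PName, Title.
Price, Year → PName: restricted closure across fragments reaches PName.
Every dependency is enforceable on the fragments, so the decomposition is dependency-preserving.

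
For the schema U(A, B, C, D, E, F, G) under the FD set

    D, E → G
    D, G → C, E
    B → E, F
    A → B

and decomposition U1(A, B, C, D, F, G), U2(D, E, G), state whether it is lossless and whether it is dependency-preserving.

lossless but not dependency-preserving

Lossless test: (D, G)⁺ = {C, D, E, G}, which contains all of one fragment — lossless.
Dependency preservation: the restricted closure of {B} across the fragments never reaches {E, F}, so B → E, F cannot be enforced without a join — not preserved.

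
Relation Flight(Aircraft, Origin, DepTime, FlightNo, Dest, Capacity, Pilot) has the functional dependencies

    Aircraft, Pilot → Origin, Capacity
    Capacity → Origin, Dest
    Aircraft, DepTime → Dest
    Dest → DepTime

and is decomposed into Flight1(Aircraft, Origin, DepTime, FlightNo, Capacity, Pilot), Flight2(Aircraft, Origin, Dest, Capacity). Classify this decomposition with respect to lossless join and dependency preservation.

lossless but not dependency-preserving

Lossless test: (Aircraft, Origin, Capacity)⁺ = {Aircraft, Origin, DepTime, Dest, Capacity}, which contains all of one fragment — lossless.
Dependency preservation: the restricted closure of {Aircraft, DepTime} across the fragments never reaches {Dest}, so Aircraft, DepTime → Dest cannot be enforced without a join — not preserved.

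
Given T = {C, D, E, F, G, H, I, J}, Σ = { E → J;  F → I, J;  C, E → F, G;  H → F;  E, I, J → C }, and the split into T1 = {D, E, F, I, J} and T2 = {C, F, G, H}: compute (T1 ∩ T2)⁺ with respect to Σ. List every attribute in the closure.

T1 ∩ T2 = {F}.
F → I, J applies, adding I, J
Closure: {F, I, J}.

F, I, J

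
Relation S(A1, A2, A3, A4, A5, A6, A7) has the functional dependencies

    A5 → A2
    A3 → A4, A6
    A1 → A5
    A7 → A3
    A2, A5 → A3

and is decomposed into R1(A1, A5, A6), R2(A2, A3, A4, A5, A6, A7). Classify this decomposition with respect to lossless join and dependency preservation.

Lossless test: (A5, A6)⁺ = {A2, A3, A4, A5, A6}, which is a superkey of neither fragment — lossy.
Dependency preservation: every FD's attributes lie within a single fragment, so each can be enforced locally — preserved.

lossy but dependency-preserving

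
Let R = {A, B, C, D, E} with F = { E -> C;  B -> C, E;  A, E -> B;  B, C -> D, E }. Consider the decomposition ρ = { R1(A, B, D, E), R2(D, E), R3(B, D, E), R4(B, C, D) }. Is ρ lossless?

Yes

Chase test. Columns are A, B, C, D, E; row i has aⱼ where attribute j ∈ Ri, else bᵢⱼ.
Initial tableau (one row per fragment):
  row 1: a1 a2 b13 a4 a5
  row 2: b21 b22 b23 a4 a5
  row 3: b31 a2 b33 a4 a5
  row 4: b41 a2 a3 a4 b45
Rows 1 and 2 agree on E; apply E→C and equate their C entries.
Rows 1 and 3 agree on E; apply E→C and equate their C entries.
Rows 1 and 4 agree on B; apply B→C, E and equate their C, E entries.
Row 1 is now all distinguished symbols — the join is lossless.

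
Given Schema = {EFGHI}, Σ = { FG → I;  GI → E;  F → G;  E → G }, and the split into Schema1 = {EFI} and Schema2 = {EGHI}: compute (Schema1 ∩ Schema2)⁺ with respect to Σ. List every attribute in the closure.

Schema1 ∩ Schema2 = {EI}.
E → G applies, adding G
Closure: {EGI}.

EGI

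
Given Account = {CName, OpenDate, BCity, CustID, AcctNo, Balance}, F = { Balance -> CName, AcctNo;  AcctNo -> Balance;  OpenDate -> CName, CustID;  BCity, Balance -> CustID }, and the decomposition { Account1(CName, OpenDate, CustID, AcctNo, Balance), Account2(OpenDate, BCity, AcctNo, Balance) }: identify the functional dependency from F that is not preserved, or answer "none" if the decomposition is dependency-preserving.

Check BCity, Balance → CustID: no single fragment contains all of {BCity, CustID, Balance}, and the restricted closure of {BCity, Balance} across the fragments never reaches {CustID}.
Balance → CName, AcctNo is preserved.
AcctNo → Balance is preserved.
OpenDate → CName, CustID is preserved.

BCity, Balance -> CustID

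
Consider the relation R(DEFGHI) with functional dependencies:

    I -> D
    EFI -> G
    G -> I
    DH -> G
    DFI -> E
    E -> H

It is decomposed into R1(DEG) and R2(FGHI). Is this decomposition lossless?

Common attributes: R1 ∩ R2 = {G}.
Closure of {G}: G → I applies, adding I; I → D applies, adding D. So (G)⁺ = {DGI}.
The closure contains neither all of R1 = {DEG} nor all of R2 = {FGHI}, so the common attributes are not a superkey of either fragment. The join is lossy.

No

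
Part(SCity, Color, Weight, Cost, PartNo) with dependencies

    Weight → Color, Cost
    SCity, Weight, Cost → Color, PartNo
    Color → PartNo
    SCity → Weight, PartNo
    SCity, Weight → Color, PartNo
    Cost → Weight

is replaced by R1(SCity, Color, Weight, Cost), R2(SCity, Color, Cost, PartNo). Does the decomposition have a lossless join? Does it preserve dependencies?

Lossless test: (SCity, Color, Cost)⁺ = {SCity, Color, Weight, Cost, PartNo}, which contains all of one fragment — lossless.
Dependency preservation: SCity, Weight, Cost → Color, PartNo; SCity → Weight, PartNo; SCity, Weight → Color, PartNo are not contained in any single fragment, but the restricted closure of each left-hand side across the fragments still reaches the right-hand side; the remaining FDs each lie inside some fragment. All dependencies are preserved.

lossless and dependency-preserving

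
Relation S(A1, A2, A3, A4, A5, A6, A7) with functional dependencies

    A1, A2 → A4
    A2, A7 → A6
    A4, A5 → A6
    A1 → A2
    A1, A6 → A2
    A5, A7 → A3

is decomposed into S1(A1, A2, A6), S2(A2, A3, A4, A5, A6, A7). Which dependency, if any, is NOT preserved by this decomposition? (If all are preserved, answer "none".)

Check A1, A2 → A4: no single fragment contains all of {A1, A2, A4}, and the restricted closure of {A1, A2} across the fragments never reaches {A4}.
A2, A7 → A6 is preserved.
A4, A5 → A6 is preserved.
A1 → A2 is preserved.
A1, A6 → A2 is preserved.
A5, A7 → A3 is preserved.

A1, A2 → A4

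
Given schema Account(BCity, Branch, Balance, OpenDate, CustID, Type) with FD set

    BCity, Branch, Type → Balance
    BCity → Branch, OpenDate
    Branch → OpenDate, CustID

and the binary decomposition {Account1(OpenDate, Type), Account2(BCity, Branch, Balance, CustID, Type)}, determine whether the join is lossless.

Common attributes: Account1 ∩ Account2 = {Type}.
No dependency enlarges {Type}, so (Type)⁺ = {Type}.
The closure contains neither all of Account1 = {OpenDate, Type} nor all of Account2 = {BCity, Branch, Balance, CustID, Type}, so the common attributes are not a superkey of either fragment. The join is lossy.

No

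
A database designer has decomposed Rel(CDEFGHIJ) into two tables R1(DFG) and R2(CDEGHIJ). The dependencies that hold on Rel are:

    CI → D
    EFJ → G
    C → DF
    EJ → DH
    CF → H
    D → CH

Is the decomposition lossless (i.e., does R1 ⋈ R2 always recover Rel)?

Yes

Common attributes: R1 ∩ R2 = {DG}.
Closure of {DG}: D → CH applies, adding CH; C → DF applies, adding F. So (DG)⁺ = {CDFGH}.
This closure contains every attribute of R1, so R1 ∩ R2 → R1. The join is lossless.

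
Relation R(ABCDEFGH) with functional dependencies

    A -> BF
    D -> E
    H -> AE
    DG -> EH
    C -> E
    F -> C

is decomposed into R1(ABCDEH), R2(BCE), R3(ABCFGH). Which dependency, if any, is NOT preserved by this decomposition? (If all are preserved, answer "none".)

Check DG → EH: no single fragment contains all of {DEGH}, and the restricted closure of {DG} across the fragments never reaches {EH}.
A → BF is preserved.
D → E is preserved.
H → AE is preserved.
C → E is preserved.
F → C is preserved.

DG -> EH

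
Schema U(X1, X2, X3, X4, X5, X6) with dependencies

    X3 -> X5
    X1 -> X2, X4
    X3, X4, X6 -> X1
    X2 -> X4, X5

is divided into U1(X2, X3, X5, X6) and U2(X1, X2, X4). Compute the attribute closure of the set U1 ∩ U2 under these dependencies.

U1 ∩ U2 = {X2}.
X2 → X4, X5 applies, adding X4, X5
Closure: {X2, X4, X5}.

X2, X4, X5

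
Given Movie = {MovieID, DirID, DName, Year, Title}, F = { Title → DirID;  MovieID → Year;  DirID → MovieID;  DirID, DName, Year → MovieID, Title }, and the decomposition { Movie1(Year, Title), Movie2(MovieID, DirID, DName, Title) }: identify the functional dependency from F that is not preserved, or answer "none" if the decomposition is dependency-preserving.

Check MovieID → Year: no single fragment contains all of {MovieID, Year}, and the restricted closure of {MovieID} across the fragments never reaches {Year}.
Title → DirID is preserved.
DirID → MovieID is preserved.
DirID, DName, Year → MovieID, Title is preserved.

MovieID → Year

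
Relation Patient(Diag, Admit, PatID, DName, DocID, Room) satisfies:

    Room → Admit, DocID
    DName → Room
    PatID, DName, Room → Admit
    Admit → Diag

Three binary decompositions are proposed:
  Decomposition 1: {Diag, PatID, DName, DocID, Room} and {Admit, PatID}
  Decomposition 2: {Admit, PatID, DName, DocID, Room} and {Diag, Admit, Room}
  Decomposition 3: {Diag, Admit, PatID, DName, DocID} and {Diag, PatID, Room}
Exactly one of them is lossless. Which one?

Decomposition 1: common = {PatID}, closure = {PatID} → lossy.
Decomposition 2: common = {Admit, Room}, closure = {Diag, Admit, DocID, Room} → lossless.
Decomposition 3: common = {Diag, PatID}, closure = {Diag, PatID} → lossy.

Decomposition 2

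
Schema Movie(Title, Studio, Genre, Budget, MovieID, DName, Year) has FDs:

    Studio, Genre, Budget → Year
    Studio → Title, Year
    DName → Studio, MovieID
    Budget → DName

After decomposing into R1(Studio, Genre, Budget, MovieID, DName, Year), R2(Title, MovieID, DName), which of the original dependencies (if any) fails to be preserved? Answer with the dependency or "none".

Studio → Title, Year

Check Studio → Title, Year: no single fragment contains all of {Title, Studio, Year}, and the restricted closure of {Studio} across the fragments never reaches {Title, Year}.
Studio, Genre, Budget → Year is preserved.
DName → Studio, MovieID is preserved.
Budget → DName is preserved.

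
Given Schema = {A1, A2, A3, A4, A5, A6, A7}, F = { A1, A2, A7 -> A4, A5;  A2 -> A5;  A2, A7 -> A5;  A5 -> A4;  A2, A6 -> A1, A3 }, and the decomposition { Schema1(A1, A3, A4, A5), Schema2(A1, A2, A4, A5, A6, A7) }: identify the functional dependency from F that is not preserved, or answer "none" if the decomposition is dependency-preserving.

Check A2, A6 → A1, A3: no single fragment contains all of {A1, A2, A3, A6}, and the restricted closure of {A2, A6} across the fragments never reaches {A1, A3}.
A1, A2, A7 → A4, A5 is preserved.
A2 → A5 is preserved.
A2, A7 → A5 is preserved.
A5 → A4 is preserved.

A2, A6 -> A1, A3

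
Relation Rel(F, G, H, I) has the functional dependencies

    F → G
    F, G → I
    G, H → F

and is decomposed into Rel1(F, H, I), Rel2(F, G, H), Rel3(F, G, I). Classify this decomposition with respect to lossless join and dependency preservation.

lossless and dependency-preserving

Lossless test (chase): Rows 1 and 2 agree on F; apply F→G and equate their G entries. Rows 1 and 2 agree on F, G; apply F, G→I and equate their I entries. Row 1 is now all distinguished symbols — the join is lossless.
Dependency preservation: every FD's attributes lie within a single fragment, so each can be enforced locally — preserved.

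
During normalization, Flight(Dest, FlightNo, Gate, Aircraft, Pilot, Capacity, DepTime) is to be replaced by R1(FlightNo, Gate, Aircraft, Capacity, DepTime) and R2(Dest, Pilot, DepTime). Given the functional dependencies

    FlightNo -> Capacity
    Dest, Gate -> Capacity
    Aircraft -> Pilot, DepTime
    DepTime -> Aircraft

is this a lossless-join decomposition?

Common attributes: R1 ∩ R2 = {DepTime}.
Closure of {DepTime}: DepTime → Aircraft applies, adding Aircraft; Aircraft → Pilot, DepTime applies, adding Pilot. So (DepTime)⁺ = {Aircraft, Pilot, DepTime}.
The closure contains neither all of R1 = {FlightNo, Gate, Aircraft, Capacity, DepTime} nor all of R2 = {Dest, Pilot, DepTime}, so the common attributes are not a superkey of either fragment. The join is lossy.

No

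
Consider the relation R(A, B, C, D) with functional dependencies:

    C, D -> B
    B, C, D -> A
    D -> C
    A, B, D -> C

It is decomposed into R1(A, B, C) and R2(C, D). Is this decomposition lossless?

Common attributes: R1 ∩ R2 = {C}.
No dependency enlarges {C}, so (C)⁺ = {C}.
The closure contains neither all of R1 = {A, B, C} nor all of R2 = {C, D}, so the common attributes are not a superkey of either fragment. The join is lossy.

No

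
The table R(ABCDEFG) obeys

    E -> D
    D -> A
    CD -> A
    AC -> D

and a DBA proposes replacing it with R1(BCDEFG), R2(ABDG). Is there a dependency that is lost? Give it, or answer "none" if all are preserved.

AC -> D

Check AC → D: no single fragment contains all of {ACD}, and the restricted closure of {AC} across the fragments never reaches {D}.
E → D is preserved.
D → A is preserved.
CD → A is preserved.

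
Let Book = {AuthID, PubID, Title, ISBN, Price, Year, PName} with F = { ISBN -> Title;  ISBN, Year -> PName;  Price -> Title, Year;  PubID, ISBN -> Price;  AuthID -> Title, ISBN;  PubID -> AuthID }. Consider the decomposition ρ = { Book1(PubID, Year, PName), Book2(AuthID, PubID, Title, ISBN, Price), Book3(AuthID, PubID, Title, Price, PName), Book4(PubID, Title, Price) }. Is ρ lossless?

Chase test. Columns are AuthID, PubID, Title, ISBN, Price, Year, PName; row i has aⱼ where attribute j ∈ Booki, else bᵢⱼ.
Initial tableau (one row per fragment):
  row 1: b11 a2 b13 b14 b15 a6 a7
  row 2: a1 a2 a3 a4 a5 b26 b27
  row 3: a1 a2 a3 b34 a5 b36 a7
  row 4: b41 a2 a3 b44 a5 b46 b47
Rows 2 and 3 agree on Price; apply Price→Title, Year and equate their Title, Year entries.
Rows 2 and 4 agree on Price; apply Price→Title, Year and equate their Title, Year entries.
Rows 2 and 3 agree on AuthID; apply AuthID→Title, ISBN and equate their Title, ISBN entries.
Rows 1 and 2 agree on PubID; apply PubID→AuthID and equate their AuthID entries.
Rows 1 and 4 agree on PubID; apply PubID→AuthID and equate their AuthID entries.
Rows 2 and 3 agree on ISBN, Year; apply ISBN, Year→PName and equate their PName entries.
Rows 1 and 2 agree on AuthID; apply AuthID→Title, ISBN and equate their Title, ISBN entries.
Rows 1 and 4 agree on AuthID; apply AuthID→Title, ISBN and equate their Title, ISBN entries.
Rows 2 and 4 agree on ISBN, Year; apply ISBN, Year→PName and equate their PName entries.
Rows 1 and 2 agree on PubID, ISBN; apply PubID, ISBN→Price and equate their Price entries.
Rows 1 and 2 agree on Price; apply Price→Title, Year and equate their Title, Year entries.
Row 1 is now all distinguished symbols — the join is lossless.

Yes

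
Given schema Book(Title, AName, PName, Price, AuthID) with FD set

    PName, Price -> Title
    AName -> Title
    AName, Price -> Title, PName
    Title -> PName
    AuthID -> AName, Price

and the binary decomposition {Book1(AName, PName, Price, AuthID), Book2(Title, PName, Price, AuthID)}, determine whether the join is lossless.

Yes

Common attributes: Book1 ∩ Book2 = {PName, Price, AuthID}.
Closure of {PName, Price, AuthID}: PName, Price → Title applies, adding Title; AuthID → AName, Price applies, adding AName. So (PName, Price, AuthID)⁺ = {Title, AName, PName, Price, AuthID}.
This closure contains every attribute of Book1, so Book1 ∩ Book2 → Book1. The join is lossless.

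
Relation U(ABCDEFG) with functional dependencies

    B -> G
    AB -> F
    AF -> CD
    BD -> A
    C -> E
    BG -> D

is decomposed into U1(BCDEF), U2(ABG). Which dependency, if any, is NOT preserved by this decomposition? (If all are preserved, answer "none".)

AF -> CD

Check AF → CD: no single fragment contains all of {ACDF}, and the restricted closure of {AF} across the fragments never reaches {CD}.
B → G is preserved.
AB → F is preserved.
BD → A is preserved.
C → E is preserved.
BG → D is preserved.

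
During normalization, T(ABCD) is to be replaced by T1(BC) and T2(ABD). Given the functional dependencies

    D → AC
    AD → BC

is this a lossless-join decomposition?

No

Common attributes: T1 ∩ T2 = {B}.
No dependency enlarges {B}, so (B)⁺ = {B}.
The closure contains neither all of T1 = {BC} nor all of T2 = {ABD}, so the common attributes are not a superkey of either fragment. The join is lossy.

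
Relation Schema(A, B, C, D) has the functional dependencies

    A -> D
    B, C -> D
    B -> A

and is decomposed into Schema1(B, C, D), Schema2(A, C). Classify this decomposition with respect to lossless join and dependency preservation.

lossy and not dependency-preserving

Lossless test: (C)⁺ = {C}, which is a superkey of neither fragment — lossy.
Dependency preservation: the restricted closure of {A} across the fragments never reaches {D}, so A → D cannot be enforced without a join — not preserved.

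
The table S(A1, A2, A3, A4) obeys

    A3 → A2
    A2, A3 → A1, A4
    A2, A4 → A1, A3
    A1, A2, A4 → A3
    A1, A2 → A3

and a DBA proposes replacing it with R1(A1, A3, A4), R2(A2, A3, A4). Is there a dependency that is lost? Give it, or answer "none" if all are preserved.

Check A1, A2 → A3: no single fragment contains all of {A1, A2, A3}, and the restricted closure of {A1, A2} across the fragments never reaches {A3}.
A3 → A2 is preserved.
A2, A3 → A1, A4 is preserved.
A2, A4 → A1, A3 is preserved.
A1, A2, A4 → A3 is preserved.

A1, A2 → A3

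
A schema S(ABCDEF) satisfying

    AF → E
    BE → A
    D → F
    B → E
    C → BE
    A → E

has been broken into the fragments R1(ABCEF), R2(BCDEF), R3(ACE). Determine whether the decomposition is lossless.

Chase test. Columns are ABCDEF; row i has aⱼ where attribute j ∈ Ri, else bᵢⱼ.
Initial tableau (one row per fragment):
  row 1: a1 a2 a3 b14 a5 a6
  row 2: b21 a2 a3 a4 a5 a6
  row 3: a1 b32 a3 b34 a5 b36
Rows 1 and 2 agree on BE; apply BE→A and equate their A entries.
Rows 1 and 3 agree on C; apply C→BE and equate their BE entries.
Row 2 is now all distinguished symbols — the join is lossless.

Yes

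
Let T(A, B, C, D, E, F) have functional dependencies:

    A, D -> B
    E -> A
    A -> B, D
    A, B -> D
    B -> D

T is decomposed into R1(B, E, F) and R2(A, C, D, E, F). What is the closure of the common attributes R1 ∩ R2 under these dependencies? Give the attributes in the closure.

R1 ∩ R2 = {E, F}.
E → A applies, adding A
A → B, D applies, adding B, D
Closure: {A, B, D, E, F}.

A, B, D, E, F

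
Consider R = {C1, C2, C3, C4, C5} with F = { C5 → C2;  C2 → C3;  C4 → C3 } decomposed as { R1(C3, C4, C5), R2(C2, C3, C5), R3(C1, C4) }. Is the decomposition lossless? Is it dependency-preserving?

lossy but dependency-preserving

Lossless test (chase): Rows 1 and 2 agree on C5; apply C5→C2 and equate their C2 entries. Rows 1 and 3 agree on C4; apply C4→C3 and equate their C3 entries. No row becomes fully distinguished — the join is lossy.
Dependency preservation: every FD's attributes lie within a single fragment, so each can be enforced locally — preserved.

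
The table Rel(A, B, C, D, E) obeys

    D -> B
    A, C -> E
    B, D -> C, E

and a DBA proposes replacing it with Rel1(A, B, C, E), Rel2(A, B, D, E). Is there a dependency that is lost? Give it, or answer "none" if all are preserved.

B, D -> C, E

Check B, D → C, E: no single fragment contains all of {B, C, D, E}, and the restricted closure of {B, D} across the fragments never reaches {C, E}.
D → B is preserved.
A, C → E is preserved.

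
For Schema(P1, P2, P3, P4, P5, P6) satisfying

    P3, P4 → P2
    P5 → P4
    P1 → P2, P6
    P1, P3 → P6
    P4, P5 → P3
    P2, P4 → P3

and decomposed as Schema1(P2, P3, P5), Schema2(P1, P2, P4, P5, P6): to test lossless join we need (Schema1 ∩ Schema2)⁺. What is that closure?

Schema1 ∩ Schema2 = {P2, P5}.
P5 → P4 applies, adding P4
P4, P5 → P3 applies, adding P3
Closure: {P2, P3, P4, P5}.

P2, P3, P4, P5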